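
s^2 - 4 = (s - 2)*(s + 2)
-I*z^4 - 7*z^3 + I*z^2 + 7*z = z*(z - 1)*(z - 7*I)*(-I*z - I)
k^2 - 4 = (k - 2)*(k + 2)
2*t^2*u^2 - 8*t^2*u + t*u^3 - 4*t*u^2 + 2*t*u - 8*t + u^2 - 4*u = (2*t + u)*(u - 4)*(t*u + 1)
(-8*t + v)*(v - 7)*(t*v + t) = -8*t^2*v^2 + 48*t^2*v + 56*t^2 + t*v^3 - 6*t*v^2 - 7*t*v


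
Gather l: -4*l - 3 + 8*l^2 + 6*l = 8*l^2 + 2*l - 3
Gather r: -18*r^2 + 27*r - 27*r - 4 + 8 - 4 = -18*r^2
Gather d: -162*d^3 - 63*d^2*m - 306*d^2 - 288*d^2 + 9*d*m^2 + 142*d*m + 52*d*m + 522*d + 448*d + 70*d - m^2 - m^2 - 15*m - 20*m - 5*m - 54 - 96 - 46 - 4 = -162*d^3 + d^2*(-63*m - 594) + d*(9*m^2 + 194*m + 1040) - 2*m^2 - 40*m - 200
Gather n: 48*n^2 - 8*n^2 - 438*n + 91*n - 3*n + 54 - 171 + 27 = 40*n^2 - 350*n - 90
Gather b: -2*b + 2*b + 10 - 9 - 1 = 0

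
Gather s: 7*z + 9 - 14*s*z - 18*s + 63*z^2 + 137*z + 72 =s*(-14*z - 18) + 63*z^2 + 144*z + 81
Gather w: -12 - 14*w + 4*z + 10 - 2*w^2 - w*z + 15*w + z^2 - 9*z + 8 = -2*w^2 + w*(1 - z) + z^2 - 5*z + 6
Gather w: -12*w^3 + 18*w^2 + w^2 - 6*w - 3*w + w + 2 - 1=-12*w^3 + 19*w^2 - 8*w + 1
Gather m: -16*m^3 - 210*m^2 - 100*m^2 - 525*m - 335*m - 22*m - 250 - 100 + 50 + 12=-16*m^3 - 310*m^2 - 882*m - 288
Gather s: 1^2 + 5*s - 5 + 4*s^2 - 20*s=4*s^2 - 15*s - 4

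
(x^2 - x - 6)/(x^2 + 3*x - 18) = (x + 2)/(x + 6)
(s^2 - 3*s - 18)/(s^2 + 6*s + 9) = (s - 6)/(s + 3)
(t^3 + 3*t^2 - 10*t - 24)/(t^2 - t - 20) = (t^2 - t - 6)/(t - 5)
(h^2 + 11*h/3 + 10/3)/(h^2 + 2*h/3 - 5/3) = (h + 2)/(h - 1)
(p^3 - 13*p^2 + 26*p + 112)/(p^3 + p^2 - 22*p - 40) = (p^2 - 15*p + 56)/(p^2 - p - 20)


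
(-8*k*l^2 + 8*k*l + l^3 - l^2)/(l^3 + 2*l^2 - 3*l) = (-8*k + l)/(l + 3)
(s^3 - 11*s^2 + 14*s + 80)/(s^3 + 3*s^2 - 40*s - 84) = (s^2 - 13*s + 40)/(s^2 + s - 42)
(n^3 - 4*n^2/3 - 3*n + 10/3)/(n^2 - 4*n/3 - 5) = (n^2 - 3*n + 2)/(n - 3)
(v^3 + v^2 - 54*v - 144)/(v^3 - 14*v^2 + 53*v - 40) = (v^2 + 9*v + 18)/(v^2 - 6*v + 5)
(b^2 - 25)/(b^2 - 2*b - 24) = (25 - b^2)/(-b^2 + 2*b + 24)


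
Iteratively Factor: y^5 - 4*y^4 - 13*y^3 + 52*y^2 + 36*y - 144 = (y - 3)*(y^4 - y^3 - 16*y^2 + 4*y + 48) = (y - 3)*(y + 2)*(y^3 - 3*y^2 - 10*y + 24) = (y - 3)*(y + 2)*(y + 3)*(y^2 - 6*y + 8) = (y - 4)*(y - 3)*(y + 2)*(y + 3)*(y - 2)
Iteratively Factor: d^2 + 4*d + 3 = (d + 1)*(d + 3)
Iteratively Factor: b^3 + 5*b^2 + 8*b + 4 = (b + 1)*(b^2 + 4*b + 4) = (b + 1)*(b + 2)*(b + 2)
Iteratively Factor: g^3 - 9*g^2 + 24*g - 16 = (g - 4)*(g^2 - 5*g + 4) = (g - 4)*(g - 1)*(g - 4)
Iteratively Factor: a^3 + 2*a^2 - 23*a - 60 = (a + 4)*(a^2 - 2*a - 15) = (a + 3)*(a + 4)*(a - 5)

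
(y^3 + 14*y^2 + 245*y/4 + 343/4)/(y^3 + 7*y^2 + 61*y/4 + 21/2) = (2*y^2 + 21*y + 49)/(2*y^2 + 7*y + 6)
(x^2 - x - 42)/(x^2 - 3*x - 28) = (x + 6)/(x + 4)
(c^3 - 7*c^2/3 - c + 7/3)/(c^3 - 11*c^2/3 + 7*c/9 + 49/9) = 3*(c - 1)/(3*c - 7)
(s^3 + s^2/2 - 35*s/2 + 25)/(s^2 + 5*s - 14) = (2*s^2 + 5*s - 25)/(2*(s + 7))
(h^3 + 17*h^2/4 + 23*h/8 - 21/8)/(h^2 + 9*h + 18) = (8*h^2 + 10*h - 7)/(8*(h + 6))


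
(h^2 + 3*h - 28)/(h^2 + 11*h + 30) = (h^2 + 3*h - 28)/(h^2 + 11*h + 30)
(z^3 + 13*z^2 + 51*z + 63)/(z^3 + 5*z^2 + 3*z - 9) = (z + 7)/(z - 1)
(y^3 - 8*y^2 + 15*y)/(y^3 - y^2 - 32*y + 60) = y*(y - 3)/(y^2 + 4*y - 12)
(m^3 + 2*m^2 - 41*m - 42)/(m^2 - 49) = (m^2 - 5*m - 6)/(m - 7)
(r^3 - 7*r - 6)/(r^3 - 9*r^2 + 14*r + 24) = (r^2 - r - 6)/(r^2 - 10*r + 24)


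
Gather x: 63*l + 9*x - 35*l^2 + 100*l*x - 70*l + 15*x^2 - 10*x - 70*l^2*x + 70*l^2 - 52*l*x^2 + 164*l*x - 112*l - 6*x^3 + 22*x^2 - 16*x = 35*l^2 - 119*l - 6*x^3 + x^2*(37 - 52*l) + x*(-70*l^2 + 264*l - 17)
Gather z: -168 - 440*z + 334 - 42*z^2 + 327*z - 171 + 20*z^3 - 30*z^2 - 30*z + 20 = 20*z^3 - 72*z^2 - 143*z + 15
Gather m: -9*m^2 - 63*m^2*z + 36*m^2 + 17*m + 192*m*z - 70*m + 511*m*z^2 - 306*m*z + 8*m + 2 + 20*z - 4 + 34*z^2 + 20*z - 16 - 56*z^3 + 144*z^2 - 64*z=m^2*(27 - 63*z) + m*(511*z^2 - 114*z - 45) - 56*z^3 + 178*z^2 - 24*z - 18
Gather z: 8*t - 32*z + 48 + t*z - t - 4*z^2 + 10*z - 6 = 7*t - 4*z^2 + z*(t - 22) + 42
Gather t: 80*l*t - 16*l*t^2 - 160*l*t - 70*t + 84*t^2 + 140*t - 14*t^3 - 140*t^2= -14*t^3 + t^2*(-16*l - 56) + t*(70 - 80*l)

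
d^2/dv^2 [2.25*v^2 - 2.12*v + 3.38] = 4.50000000000000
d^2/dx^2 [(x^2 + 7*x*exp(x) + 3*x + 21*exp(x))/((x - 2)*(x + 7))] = (7*x^5*exp(x) + 77*x^4*exp(x) + 49*x^3*exp(x) - 4*x^3 - 1547*x^2*exp(x) + 84*x^2 - 1204*x*exp(x) + 252*x + 12418*exp(x) + 812)/(x^6 + 15*x^5 + 33*x^4 - 295*x^3 - 462*x^2 + 2940*x - 2744)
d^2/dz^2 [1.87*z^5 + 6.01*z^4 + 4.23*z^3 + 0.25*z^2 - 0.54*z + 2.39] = 37.4*z^3 + 72.12*z^2 + 25.38*z + 0.5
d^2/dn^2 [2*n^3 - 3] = 12*n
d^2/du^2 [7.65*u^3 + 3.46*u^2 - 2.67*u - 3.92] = 45.9*u + 6.92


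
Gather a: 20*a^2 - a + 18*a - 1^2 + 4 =20*a^2 + 17*a + 3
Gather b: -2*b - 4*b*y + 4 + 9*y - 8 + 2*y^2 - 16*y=b*(-4*y - 2) + 2*y^2 - 7*y - 4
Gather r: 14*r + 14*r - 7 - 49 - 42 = 28*r - 98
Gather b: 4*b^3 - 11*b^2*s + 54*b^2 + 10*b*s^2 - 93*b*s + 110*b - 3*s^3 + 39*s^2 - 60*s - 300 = 4*b^3 + b^2*(54 - 11*s) + b*(10*s^2 - 93*s + 110) - 3*s^3 + 39*s^2 - 60*s - 300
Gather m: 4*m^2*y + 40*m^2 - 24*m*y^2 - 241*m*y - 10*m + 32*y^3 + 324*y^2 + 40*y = m^2*(4*y + 40) + m*(-24*y^2 - 241*y - 10) + 32*y^3 + 324*y^2 + 40*y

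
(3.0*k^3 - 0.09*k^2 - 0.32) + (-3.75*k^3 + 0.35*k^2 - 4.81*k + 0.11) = -0.75*k^3 + 0.26*k^2 - 4.81*k - 0.21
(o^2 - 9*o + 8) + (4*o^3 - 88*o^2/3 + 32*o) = 4*o^3 - 85*o^2/3 + 23*o + 8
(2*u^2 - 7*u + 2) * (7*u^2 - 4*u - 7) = 14*u^4 - 57*u^3 + 28*u^2 + 41*u - 14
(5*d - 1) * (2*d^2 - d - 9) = 10*d^3 - 7*d^2 - 44*d + 9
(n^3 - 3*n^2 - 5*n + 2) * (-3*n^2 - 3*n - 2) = -3*n^5 + 6*n^4 + 22*n^3 + 15*n^2 + 4*n - 4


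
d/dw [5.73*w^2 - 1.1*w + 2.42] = 11.46*w - 1.1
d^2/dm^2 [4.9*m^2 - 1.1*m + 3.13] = 9.80000000000000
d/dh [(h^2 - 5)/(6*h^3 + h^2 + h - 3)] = (2*h*(6*h^3 + h^2 + h - 3) - (h^2 - 5)*(18*h^2 + 2*h + 1))/(6*h^3 + h^2 + h - 3)^2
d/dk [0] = 0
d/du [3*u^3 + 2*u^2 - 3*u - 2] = 9*u^2 + 4*u - 3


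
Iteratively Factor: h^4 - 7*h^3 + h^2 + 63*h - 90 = (h - 5)*(h^3 - 2*h^2 - 9*h + 18) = (h - 5)*(h + 3)*(h^2 - 5*h + 6) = (h - 5)*(h - 3)*(h + 3)*(h - 2)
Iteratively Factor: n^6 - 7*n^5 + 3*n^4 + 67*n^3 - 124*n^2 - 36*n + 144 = (n - 3)*(n^5 - 4*n^4 - 9*n^3 + 40*n^2 - 4*n - 48) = (n - 3)*(n - 2)*(n^4 - 2*n^3 - 13*n^2 + 14*n + 24) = (n - 3)*(n - 2)*(n + 1)*(n^3 - 3*n^2 - 10*n + 24) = (n - 3)*(n - 2)*(n + 1)*(n + 3)*(n^2 - 6*n + 8) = (n - 4)*(n - 3)*(n - 2)*(n + 1)*(n + 3)*(n - 2)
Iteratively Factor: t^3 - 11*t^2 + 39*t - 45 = (t - 3)*(t^2 - 8*t + 15) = (t - 3)^2*(t - 5)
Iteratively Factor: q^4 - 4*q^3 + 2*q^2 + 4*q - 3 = (q - 1)*(q^3 - 3*q^2 - q + 3) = (q - 1)^2*(q^2 - 2*q - 3) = (q - 1)^2*(q + 1)*(q - 3)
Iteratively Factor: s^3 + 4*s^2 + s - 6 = (s + 2)*(s^2 + 2*s - 3) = (s + 2)*(s + 3)*(s - 1)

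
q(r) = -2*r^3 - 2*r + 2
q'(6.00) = -218.00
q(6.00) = -442.00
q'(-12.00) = -866.00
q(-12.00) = 3482.00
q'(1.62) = -17.75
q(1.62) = -9.74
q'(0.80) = -5.84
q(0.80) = -0.62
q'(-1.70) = -19.34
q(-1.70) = 15.23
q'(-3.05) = -57.82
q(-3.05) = 64.85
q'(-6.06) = -222.34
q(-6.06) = 459.21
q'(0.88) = -6.65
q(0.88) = -1.12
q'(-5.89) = -210.15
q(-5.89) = 422.45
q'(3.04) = -57.45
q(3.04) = -60.27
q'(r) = -6*r^2 - 2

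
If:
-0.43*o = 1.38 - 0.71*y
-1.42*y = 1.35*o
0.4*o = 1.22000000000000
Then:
No Solution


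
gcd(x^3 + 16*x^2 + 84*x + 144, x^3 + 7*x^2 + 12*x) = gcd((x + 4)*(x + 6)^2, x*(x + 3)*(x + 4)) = x + 4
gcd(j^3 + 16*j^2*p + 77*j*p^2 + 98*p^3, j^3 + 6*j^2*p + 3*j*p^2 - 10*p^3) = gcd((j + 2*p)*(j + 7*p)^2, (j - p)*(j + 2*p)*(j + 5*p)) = j + 2*p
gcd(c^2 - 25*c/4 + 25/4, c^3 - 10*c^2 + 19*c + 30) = c - 5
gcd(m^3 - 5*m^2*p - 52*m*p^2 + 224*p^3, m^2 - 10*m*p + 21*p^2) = 1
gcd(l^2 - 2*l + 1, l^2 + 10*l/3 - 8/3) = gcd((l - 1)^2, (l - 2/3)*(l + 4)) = 1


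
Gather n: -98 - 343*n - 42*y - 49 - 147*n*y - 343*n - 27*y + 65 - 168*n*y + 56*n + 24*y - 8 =n*(-315*y - 630) - 45*y - 90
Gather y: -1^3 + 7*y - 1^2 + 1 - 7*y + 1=0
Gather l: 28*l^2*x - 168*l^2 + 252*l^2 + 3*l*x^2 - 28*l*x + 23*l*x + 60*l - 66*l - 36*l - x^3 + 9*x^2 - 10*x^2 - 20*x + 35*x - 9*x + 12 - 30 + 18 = l^2*(28*x + 84) + l*(3*x^2 - 5*x - 42) - x^3 - x^2 + 6*x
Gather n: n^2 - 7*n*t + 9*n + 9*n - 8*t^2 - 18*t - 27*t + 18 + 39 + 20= n^2 + n*(18 - 7*t) - 8*t^2 - 45*t + 77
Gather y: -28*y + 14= 14 - 28*y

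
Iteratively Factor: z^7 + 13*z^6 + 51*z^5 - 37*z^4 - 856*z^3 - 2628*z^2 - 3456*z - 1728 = (z + 3)*(z^6 + 10*z^5 + 21*z^4 - 100*z^3 - 556*z^2 - 960*z - 576) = (z + 2)*(z + 3)*(z^5 + 8*z^4 + 5*z^3 - 110*z^2 - 336*z - 288) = (z - 4)*(z + 2)*(z + 3)*(z^4 + 12*z^3 + 53*z^2 + 102*z + 72) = (z - 4)*(z + 2)^2*(z + 3)*(z^3 + 10*z^2 + 33*z + 36) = (z - 4)*(z + 2)^2*(z + 3)*(z + 4)*(z^2 + 6*z + 9) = (z - 4)*(z + 2)^2*(z + 3)^2*(z + 4)*(z + 3)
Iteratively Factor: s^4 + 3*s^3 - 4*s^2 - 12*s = (s - 2)*(s^3 + 5*s^2 + 6*s) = (s - 2)*(s + 2)*(s^2 + 3*s) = s*(s - 2)*(s + 2)*(s + 3)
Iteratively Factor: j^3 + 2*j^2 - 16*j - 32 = (j + 2)*(j^2 - 16) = (j + 2)*(j + 4)*(j - 4)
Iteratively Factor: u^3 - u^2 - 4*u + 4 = (u - 1)*(u^2 - 4) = (u - 1)*(u + 2)*(u - 2)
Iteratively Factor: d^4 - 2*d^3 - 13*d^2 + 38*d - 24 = (d - 3)*(d^3 + d^2 - 10*d + 8) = (d - 3)*(d - 2)*(d^2 + 3*d - 4) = (d - 3)*(d - 2)*(d + 4)*(d - 1)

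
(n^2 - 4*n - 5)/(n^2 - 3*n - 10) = (n + 1)/(n + 2)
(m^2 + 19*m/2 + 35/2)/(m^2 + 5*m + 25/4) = 2*(m + 7)/(2*m + 5)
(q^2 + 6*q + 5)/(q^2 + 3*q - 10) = (q + 1)/(q - 2)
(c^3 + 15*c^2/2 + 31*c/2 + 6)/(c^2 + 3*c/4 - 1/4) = 2*(2*c^3 + 15*c^2 + 31*c + 12)/(4*c^2 + 3*c - 1)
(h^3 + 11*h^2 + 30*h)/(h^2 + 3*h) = (h^2 + 11*h + 30)/(h + 3)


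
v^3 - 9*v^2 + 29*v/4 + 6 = (v - 8)*(v - 3/2)*(v + 1/2)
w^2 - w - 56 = (w - 8)*(w + 7)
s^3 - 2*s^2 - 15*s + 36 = (s - 3)^2*(s + 4)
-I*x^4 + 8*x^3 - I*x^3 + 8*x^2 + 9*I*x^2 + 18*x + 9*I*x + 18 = (x - I)*(x + 3*I)*(x + 6*I)*(-I*x - I)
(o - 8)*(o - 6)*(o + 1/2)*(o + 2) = o^4 - 23*o^3/2 + 14*o^2 + 106*o + 48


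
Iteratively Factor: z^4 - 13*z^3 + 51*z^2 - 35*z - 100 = (z + 1)*(z^3 - 14*z^2 + 65*z - 100) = (z - 5)*(z + 1)*(z^2 - 9*z + 20) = (z - 5)^2*(z + 1)*(z - 4)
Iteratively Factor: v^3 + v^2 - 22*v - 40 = (v - 5)*(v^2 + 6*v + 8) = (v - 5)*(v + 2)*(v + 4)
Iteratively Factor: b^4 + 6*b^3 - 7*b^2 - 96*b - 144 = (b + 4)*(b^3 + 2*b^2 - 15*b - 36) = (b - 4)*(b + 4)*(b^2 + 6*b + 9) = (b - 4)*(b + 3)*(b + 4)*(b + 3)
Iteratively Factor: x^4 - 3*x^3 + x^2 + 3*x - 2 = (x - 1)*(x^3 - 2*x^2 - x + 2) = (x - 2)*(x - 1)*(x^2 - 1) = (x - 2)*(x - 1)^2*(x + 1)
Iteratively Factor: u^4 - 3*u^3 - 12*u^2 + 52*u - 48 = (u - 3)*(u^3 - 12*u + 16) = (u - 3)*(u - 2)*(u^2 + 2*u - 8) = (u - 3)*(u - 2)*(u + 4)*(u - 2)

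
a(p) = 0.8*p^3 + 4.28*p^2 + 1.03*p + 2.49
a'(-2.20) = -6.19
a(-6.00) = -22.41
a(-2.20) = 12.42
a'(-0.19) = -0.51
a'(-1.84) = -6.59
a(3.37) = 85.19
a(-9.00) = -243.30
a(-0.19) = 2.44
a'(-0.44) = -2.27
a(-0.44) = 2.80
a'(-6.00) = 36.07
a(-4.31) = 13.51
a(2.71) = 52.64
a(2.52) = 45.07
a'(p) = 2.4*p^2 + 8.56*p + 1.03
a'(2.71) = 41.85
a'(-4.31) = 8.72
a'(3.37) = 57.13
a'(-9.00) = 118.39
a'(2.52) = 37.84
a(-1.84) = 10.10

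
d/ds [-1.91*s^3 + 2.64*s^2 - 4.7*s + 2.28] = -5.73*s^2 + 5.28*s - 4.7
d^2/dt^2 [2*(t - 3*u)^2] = 4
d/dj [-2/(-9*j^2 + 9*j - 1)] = 18*(1 - 2*j)/(9*j^2 - 9*j + 1)^2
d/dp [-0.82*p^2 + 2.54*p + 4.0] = 2.54 - 1.64*p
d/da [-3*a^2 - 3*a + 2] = -6*a - 3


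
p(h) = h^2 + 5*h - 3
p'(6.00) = 17.00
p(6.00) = 63.00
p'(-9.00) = -13.00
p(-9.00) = 33.00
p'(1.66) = 8.32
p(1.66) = 8.06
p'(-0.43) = 4.14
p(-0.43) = -4.97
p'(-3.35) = -1.70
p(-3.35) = -8.53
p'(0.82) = 6.64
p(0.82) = 1.77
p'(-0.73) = 3.54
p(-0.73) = -6.12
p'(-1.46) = 2.08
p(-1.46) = -8.17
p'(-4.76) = -4.52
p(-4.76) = -4.14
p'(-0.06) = 4.88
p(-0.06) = -3.30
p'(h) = 2*h + 5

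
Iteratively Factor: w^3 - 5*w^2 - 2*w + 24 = (w + 2)*(w^2 - 7*w + 12) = (w - 4)*(w + 2)*(w - 3)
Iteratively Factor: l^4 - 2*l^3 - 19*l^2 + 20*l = (l - 5)*(l^3 + 3*l^2 - 4*l) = l*(l - 5)*(l^2 + 3*l - 4) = l*(l - 5)*(l + 4)*(l - 1)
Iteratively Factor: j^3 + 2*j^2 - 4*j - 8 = (j + 2)*(j^2 - 4) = (j + 2)^2*(j - 2)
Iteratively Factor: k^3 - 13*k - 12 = (k + 1)*(k^2 - k - 12) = (k - 4)*(k + 1)*(k + 3)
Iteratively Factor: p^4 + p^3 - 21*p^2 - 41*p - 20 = (p + 1)*(p^3 - 21*p - 20) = (p + 1)^2*(p^2 - p - 20) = (p - 5)*(p + 1)^2*(p + 4)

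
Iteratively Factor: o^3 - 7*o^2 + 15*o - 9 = (o - 3)*(o^2 - 4*o + 3) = (o - 3)*(o - 1)*(o - 3)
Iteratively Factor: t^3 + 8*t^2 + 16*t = (t + 4)*(t^2 + 4*t) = t*(t + 4)*(t + 4)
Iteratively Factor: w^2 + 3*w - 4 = (w - 1)*(w + 4)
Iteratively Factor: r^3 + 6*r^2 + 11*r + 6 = (r + 1)*(r^2 + 5*r + 6) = (r + 1)*(r + 2)*(r + 3)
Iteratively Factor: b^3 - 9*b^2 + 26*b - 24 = (b - 4)*(b^2 - 5*b + 6) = (b - 4)*(b - 3)*(b - 2)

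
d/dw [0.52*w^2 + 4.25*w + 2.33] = 1.04*w + 4.25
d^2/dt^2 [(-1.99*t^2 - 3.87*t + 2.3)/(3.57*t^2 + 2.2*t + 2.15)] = (-2.8421709430404e-14*t^4 - 67.3866059999999*t^3 + 267.52509*t^2 + 286.61031*t + 5.16935000000001)/(45.499293*t^6 + 84.11634*t^5 + 134.041005*t^4 + 111.9646*t^3 + 80.724975*t^2 + 30.5085*t + 9.938375)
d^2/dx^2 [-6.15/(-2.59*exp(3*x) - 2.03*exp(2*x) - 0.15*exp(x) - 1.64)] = (6.15*(7.77*exp(2*x) + 4.06*exp(x) + 0.15)*(15.54*exp(2*x) + 8.12*exp(x) + 0.3)*exp(x) - (143.3565*exp(2*x) + 49.938*exp(x) + 0.9225)*(2.59*exp(3*x) + 2.03*exp(2*x) + 0.15*exp(x) + 1.64))*exp(x)/(2.59*exp(3*x) + 2.03*exp(2*x) + 0.15*exp(x) + 1.64)^3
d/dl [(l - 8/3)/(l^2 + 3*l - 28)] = (-l^2 + 16*l/3 - 20)/(l^4 + 6*l^3 - 47*l^2 - 168*l + 784)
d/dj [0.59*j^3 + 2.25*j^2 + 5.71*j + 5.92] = 1.77*j^2 + 4.5*j + 5.71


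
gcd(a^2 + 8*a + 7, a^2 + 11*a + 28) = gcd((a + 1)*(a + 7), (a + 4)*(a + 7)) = a + 7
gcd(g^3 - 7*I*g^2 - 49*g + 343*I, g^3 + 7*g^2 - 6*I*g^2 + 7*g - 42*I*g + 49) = g^2 + g*(7 - 7*I) - 49*I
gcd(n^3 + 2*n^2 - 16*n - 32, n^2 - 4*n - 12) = n + 2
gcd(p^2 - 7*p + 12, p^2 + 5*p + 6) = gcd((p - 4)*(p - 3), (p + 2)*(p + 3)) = 1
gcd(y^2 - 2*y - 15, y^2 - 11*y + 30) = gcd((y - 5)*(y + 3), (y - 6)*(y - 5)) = y - 5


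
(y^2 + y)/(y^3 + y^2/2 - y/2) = 2/(2*y - 1)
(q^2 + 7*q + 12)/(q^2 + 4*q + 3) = (q + 4)/(q + 1)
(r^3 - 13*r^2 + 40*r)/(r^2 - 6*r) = (r^2 - 13*r + 40)/(r - 6)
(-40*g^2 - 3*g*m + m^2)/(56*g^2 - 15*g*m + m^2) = (-5*g - m)/(7*g - m)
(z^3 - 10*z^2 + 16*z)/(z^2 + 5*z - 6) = z*(z^2 - 10*z + 16)/(z^2 + 5*z - 6)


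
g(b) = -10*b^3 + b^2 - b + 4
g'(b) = -30*b^2 + 2*b - 1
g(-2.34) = 139.94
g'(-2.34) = -169.95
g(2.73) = -194.74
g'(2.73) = -219.13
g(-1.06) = 18.09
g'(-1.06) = -36.83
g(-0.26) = 4.50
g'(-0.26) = -3.55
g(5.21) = -1388.27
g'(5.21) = -804.90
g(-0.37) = 5.01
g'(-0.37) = -5.85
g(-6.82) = 3229.48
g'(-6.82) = -1410.01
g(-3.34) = 391.09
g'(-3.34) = -342.35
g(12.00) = -17144.00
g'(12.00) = -4297.00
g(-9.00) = 7384.00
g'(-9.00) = -2449.00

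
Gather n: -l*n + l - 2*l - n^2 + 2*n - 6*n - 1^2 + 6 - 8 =-l - n^2 + n*(-l - 4) - 3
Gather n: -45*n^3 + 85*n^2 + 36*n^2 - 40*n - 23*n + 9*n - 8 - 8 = -45*n^3 + 121*n^2 - 54*n - 16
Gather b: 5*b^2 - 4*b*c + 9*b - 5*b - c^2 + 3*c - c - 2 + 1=5*b^2 + b*(4 - 4*c) - c^2 + 2*c - 1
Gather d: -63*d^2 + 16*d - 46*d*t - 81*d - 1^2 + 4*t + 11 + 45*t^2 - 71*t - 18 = -63*d^2 + d*(-46*t - 65) + 45*t^2 - 67*t - 8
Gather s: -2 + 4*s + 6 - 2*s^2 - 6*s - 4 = -2*s^2 - 2*s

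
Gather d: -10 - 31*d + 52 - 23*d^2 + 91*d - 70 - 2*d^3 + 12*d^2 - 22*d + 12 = -2*d^3 - 11*d^2 + 38*d - 16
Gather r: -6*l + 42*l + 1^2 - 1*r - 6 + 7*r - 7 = 36*l + 6*r - 12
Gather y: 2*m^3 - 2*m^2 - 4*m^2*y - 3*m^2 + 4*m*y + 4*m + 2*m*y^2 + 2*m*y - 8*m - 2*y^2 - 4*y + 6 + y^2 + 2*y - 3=2*m^3 - 5*m^2 - 4*m + y^2*(2*m - 1) + y*(-4*m^2 + 6*m - 2) + 3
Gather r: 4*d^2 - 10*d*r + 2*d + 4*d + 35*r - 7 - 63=4*d^2 + 6*d + r*(35 - 10*d) - 70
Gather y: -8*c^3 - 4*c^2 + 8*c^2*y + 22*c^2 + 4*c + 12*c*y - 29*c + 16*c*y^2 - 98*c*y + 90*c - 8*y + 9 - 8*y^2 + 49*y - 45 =-8*c^3 + 18*c^2 + 65*c + y^2*(16*c - 8) + y*(8*c^2 - 86*c + 41) - 36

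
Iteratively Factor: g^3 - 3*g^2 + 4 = (g - 2)*(g^2 - g - 2) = (g - 2)*(g + 1)*(g - 2)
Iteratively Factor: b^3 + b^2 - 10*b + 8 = (b - 1)*(b^2 + 2*b - 8) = (b - 2)*(b - 1)*(b + 4)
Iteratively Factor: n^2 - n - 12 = (n + 3)*(n - 4)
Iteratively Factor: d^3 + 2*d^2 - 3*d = (d - 1)*(d^2 + 3*d) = (d - 1)*(d + 3)*(d)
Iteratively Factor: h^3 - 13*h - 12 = (h + 1)*(h^2 - h - 12) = (h + 1)*(h + 3)*(h - 4)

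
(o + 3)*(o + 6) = o^2 + 9*o + 18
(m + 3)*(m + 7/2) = m^2 + 13*m/2 + 21/2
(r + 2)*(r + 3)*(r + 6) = r^3 + 11*r^2 + 36*r + 36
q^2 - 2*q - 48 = (q - 8)*(q + 6)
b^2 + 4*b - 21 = (b - 3)*(b + 7)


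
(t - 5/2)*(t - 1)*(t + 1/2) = t^3 - 3*t^2 + 3*t/4 + 5/4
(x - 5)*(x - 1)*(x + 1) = x^3 - 5*x^2 - x + 5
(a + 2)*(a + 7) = a^2 + 9*a + 14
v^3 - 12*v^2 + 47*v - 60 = (v - 5)*(v - 4)*(v - 3)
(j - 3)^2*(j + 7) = j^3 + j^2 - 33*j + 63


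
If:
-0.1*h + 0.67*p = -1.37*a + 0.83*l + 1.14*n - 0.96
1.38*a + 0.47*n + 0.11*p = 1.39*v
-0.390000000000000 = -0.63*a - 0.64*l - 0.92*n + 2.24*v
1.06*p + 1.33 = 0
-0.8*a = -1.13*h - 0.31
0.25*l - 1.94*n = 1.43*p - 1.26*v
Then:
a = -0.58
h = -0.69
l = -1.29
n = 0.41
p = -1.25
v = -0.54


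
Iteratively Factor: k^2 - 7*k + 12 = (k - 3)*(k - 4)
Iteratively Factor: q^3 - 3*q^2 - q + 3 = (q + 1)*(q^2 - 4*q + 3) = (q - 1)*(q + 1)*(q - 3)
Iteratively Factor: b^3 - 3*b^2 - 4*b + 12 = (b - 3)*(b^2 - 4) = (b - 3)*(b - 2)*(b + 2)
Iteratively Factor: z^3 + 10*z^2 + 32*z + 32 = (z + 2)*(z^2 + 8*z + 16) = (z + 2)*(z + 4)*(z + 4)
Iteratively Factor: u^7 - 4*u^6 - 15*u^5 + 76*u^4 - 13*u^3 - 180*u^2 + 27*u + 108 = (u + 4)*(u^6 - 8*u^5 + 17*u^4 + 8*u^3 - 45*u^2 + 27) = (u - 1)*(u + 4)*(u^5 - 7*u^4 + 10*u^3 + 18*u^2 - 27*u - 27) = (u - 3)*(u - 1)*(u + 4)*(u^4 - 4*u^3 - 2*u^2 + 12*u + 9) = (u - 3)^2*(u - 1)*(u + 4)*(u^3 - u^2 - 5*u - 3) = (u - 3)^3*(u - 1)*(u + 4)*(u^2 + 2*u + 1) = (u - 3)^3*(u - 1)*(u + 1)*(u + 4)*(u + 1)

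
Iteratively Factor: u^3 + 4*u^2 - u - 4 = (u + 1)*(u^2 + 3*u - 4) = (u + 1)*(u + 4)*(u - 1)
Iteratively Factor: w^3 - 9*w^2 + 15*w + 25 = (w + 1)*(w^2 - 10*w + 25) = (w - 5)*(w + 1)*(w - 5)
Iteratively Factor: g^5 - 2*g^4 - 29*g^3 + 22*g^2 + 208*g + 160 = (g + 4)*(g^4 - 6*g^3 - 5*g^2 + 42*g + 40) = (g + 1)*(g + 4)*(g^3 - 7*g^2 + 2*g + 40) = (g - 5)*(g + 1)*(g + 4)*(g^2 - 2*g - 8) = (g - 5)*(g - 4)*(g + 1)*(g + 4)*(g + 2)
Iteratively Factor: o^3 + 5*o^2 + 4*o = (o + 4)*(o^2 + o) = o*(o + 4)*(o + 1)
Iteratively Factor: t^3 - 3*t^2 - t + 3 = (t - 3)*(t^2 - 1) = (t - 3)*(t - 1)*(t + 1)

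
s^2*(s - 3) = s^3 - 3*s^2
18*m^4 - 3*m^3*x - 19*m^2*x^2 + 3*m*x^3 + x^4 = (-3*m + x)*(-m + x)*(m + x)*(6*m + x)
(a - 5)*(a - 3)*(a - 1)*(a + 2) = a^4 - 7*a^3 + 5*a^2 + 31*a - 30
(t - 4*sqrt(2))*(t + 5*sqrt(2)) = t^2 + sqrt(2)*t - 40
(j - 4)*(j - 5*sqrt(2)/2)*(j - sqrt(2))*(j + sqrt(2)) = j^4 - 4*j^3 - 5*sqrt(2)*j^3/2 - 2*j^2 + 10*sqrt(2)*j^2 + 5*sqrt(2)*j + 8*j - 20*sqrt(2)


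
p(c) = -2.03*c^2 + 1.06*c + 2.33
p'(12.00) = -47.66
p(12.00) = -277.27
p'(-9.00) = 37.60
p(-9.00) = -171.64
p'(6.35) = -24.72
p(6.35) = -72.79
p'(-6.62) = 27.94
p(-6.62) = -93.65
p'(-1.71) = 8.00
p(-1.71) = -5.42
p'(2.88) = -10.63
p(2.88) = -11.45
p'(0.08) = 0.74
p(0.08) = 2.40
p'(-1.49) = 7.11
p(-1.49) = -3.76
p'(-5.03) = 21.48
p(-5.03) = -54.36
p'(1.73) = -5.96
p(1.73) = -1.91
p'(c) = 1.06 - 4.06*c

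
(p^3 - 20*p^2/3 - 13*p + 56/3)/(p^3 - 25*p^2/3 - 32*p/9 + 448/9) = 3*(p - 1)/(3*p - 8)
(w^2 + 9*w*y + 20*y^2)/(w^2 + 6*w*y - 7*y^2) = (w^2 + 9*w*y + 20*y^2)/(w^2 + 6*w*y - 7*y^2)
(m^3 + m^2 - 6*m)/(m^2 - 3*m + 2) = m*(m + 3)/(m - 1)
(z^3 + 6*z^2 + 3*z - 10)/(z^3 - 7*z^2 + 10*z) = (z^3 + 6*z^2 + 3*z - 10)/(z*(z^2 - 7*z + 10))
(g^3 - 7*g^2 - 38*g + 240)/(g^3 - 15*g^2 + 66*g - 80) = (g + 6)/(g - 2)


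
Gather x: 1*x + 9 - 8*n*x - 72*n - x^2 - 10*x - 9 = -72*n - x^2 + x*(-8*n - 9)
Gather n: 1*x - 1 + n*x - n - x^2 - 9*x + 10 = n*(x - 1) - x^2 - 8*x + 9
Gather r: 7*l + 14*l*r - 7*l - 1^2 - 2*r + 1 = r*(14*l - 2)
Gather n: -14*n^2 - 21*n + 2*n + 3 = -14*n^2 - 19*n + 3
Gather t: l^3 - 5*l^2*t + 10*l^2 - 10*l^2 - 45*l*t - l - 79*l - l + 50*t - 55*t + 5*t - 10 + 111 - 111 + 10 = l^3 - 81*l + t*(-5*l^2 - 45*l)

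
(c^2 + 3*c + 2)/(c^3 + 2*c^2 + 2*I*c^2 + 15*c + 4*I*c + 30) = (c + 1)/(c^2 + 2*I*c + 15)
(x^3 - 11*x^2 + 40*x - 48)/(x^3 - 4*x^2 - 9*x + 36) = (x - 4)/(x + 3)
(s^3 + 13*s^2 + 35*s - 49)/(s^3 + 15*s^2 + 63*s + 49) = (s - 1)/(s + 1)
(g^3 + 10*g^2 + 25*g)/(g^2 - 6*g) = (g^2 + 10*g + 25)/(g - 6)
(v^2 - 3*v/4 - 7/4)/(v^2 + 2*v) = (4*v^2 - 3*v - 7)/(4*v*(v + 2))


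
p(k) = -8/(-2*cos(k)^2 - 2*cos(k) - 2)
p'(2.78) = -1.40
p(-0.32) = 1.40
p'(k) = -8*(-4*sin(k)*cos(k) - 2*sin(k))/(-2*cos(k)^2 - 2*cos(k) - 2)^2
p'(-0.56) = -0.87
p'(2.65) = -1.80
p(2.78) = 4.26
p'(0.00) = 0.00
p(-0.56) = 1.56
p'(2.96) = -0.72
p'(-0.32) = -0.45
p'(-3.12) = 0.09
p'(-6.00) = 0.39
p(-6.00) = 1.39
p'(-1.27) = -3.18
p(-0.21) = 1.36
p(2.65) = 4.47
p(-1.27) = 2.89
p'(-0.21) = -0.29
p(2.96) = 4.07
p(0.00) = 1.33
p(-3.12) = 4.00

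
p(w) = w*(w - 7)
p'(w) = 2*w - 7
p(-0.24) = 1.74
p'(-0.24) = -7.48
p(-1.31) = 10.89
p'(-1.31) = -9.62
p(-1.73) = 15.10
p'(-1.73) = -10.46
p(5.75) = -7.19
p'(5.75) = 4.50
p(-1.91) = 17.02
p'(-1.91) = -10.82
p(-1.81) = 15.95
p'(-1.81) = -10.62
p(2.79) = -11.75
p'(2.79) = -1.42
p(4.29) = -11.63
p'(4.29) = 1.58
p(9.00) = 18.00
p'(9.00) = 11.00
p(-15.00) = 330.00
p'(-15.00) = -37.00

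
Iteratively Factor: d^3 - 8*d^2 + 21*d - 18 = (d - 3)*(d^2 - 5*d + 6) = (d - 3)*(d - 2)*(d - 3)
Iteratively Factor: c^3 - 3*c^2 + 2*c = (c - 1)*(c^2 - 2*c) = c*(c - 1)*(c - 2)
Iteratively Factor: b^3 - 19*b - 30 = (b + 2)*(b^2 - 2*b - 15) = (b + 2)*(b + 3)*(b - 5)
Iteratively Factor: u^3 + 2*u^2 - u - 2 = (u - 1)*(u^2 + 3*u + 2) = (u - 1)*(u + 2)*(u + 1)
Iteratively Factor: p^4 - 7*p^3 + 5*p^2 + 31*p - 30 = (p - 3)*(p^3 - 4*p^2 - 7*p + 10) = (p - 3)*(p + 2)*(p^2 - 6*p + 5) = (p - 5)*(p - 3)*(p + 2)*(p - 1)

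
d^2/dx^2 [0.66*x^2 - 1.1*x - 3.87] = 1.32000000000000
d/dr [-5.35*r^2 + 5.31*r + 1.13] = 5.31 - 10.7*r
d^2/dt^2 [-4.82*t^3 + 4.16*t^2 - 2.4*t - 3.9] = 8.32 - 28.92*t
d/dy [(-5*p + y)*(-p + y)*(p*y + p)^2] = p^2*(y + 1)*((-5*p + y)*(y + 1) + (-p + y)*(y + 1) + 2*(p - y)*(5*p - y))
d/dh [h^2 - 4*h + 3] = 2*h - 4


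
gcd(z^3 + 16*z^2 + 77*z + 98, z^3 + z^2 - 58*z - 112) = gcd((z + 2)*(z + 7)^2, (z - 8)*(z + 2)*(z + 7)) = z^2 + 9*z + 14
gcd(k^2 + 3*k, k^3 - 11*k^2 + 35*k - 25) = 1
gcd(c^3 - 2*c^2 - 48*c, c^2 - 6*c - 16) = c - 8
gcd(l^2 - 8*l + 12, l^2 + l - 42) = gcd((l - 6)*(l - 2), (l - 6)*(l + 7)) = l - 6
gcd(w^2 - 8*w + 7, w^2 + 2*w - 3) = w - 1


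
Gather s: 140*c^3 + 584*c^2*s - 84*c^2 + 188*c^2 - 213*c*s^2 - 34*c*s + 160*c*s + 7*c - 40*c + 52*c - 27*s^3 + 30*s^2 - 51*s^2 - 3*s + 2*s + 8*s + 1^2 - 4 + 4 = 140*c^3 + 104*c^2 + 19*c - 27*s^3 + s^2*(-213*c - 21) + s*(584*c^2 + 126*c + 7) + 1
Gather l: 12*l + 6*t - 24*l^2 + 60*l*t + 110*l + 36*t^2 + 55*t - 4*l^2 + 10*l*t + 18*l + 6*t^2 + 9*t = -28*l^2 + l*(70*t + 140) + 42*t^2 + 70*t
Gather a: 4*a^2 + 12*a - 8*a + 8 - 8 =4*a^2 + 4*a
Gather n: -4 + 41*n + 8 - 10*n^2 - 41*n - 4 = -10*n^2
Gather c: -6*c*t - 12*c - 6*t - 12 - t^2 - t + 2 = c*(-6*t - 12) - t^2 - 7*t - 10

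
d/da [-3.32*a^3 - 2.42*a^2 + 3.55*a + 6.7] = -9.96*a^2 - 4.84*a + 3.55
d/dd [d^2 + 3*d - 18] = 2*d + 3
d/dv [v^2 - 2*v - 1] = 2*v - 2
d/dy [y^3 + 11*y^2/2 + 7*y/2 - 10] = 3*y^2 + 11*y + 7/2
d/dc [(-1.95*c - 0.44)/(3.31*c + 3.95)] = (-20.674591*c - 24.672095)/(3.31*c + 3.95)^3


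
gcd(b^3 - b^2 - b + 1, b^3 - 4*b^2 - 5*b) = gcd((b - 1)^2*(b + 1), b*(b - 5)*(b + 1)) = b + 1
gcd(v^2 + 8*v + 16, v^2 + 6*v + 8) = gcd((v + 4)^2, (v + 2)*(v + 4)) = v + 4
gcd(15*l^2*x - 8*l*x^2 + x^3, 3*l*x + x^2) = x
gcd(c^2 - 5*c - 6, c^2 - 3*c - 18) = c - 6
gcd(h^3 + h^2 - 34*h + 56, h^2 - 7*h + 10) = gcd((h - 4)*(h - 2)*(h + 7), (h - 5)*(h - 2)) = h - 2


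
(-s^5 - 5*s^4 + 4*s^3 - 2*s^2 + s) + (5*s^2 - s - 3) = -s^5 - 5*s^4 + 4*s^3 + 3*s^2 - 3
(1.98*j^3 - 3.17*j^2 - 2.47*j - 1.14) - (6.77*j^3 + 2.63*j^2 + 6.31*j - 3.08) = -4.79*j^3 - 5.8*j^2 - 8.78*j + 1.94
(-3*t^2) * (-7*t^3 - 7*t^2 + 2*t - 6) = 21*t^5 + 21*t^4 - 6*t^3 + 18*t^2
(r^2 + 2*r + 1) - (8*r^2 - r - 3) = -7*r^2 + 3*r + 4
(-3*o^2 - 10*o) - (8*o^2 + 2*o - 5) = -11*o^2 - 12*o + 5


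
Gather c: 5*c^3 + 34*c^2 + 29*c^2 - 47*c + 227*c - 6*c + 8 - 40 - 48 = 5*c^3 + 63*c^2 + 174*c - 80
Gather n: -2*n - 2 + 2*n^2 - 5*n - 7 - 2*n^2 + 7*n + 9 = 0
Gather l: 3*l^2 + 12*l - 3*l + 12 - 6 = 3*l^2 + 9*l + 6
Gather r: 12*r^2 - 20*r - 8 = 12*r^2 - 20*r - 8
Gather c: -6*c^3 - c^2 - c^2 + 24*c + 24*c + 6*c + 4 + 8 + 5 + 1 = -6*c^3 - 2*c^2 + 54*c + 18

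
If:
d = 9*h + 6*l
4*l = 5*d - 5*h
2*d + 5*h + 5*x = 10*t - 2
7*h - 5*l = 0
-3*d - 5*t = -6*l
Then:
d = 0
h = 0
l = 0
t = 0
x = -2/5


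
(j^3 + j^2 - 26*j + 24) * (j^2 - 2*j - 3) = j^5 - j^4 - 31*j^3 + 73*j^2 + 30*j - 72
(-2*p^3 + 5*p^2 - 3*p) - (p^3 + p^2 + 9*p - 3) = -3*p^3 + 4*p^2 - 12*p + 3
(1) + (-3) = -2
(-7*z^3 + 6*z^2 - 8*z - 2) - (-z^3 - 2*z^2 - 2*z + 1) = -6*z^3 + 8*z^2 - 6*z - 3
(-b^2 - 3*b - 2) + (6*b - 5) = -b^2 + 3*b - 7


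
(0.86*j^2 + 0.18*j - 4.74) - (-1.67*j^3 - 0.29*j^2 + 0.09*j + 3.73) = 1.67*j^3 + 1.15*j^2 + 0.09*j - 8.47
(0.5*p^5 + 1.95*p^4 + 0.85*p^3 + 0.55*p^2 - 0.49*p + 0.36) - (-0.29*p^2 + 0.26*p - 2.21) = 0.5*p^5 + 1.95*p^4 + 0.85*p^3 + 0.84*p^2 - 0.75*p + 2.57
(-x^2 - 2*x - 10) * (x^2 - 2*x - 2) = -x^4 - 4*x^2 + 24*x + 20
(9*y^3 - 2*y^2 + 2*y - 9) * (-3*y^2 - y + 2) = -27*y^5 - 3*y^4 + 14*y^3 + 21*y^2 + 13*y - 18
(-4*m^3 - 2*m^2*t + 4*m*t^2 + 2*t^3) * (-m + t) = 4*m^4 - 2*m^3*t - 6*m^2*t^2 + 2*m*t^3 + 2*t^4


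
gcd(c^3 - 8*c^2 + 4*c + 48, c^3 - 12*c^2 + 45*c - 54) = c - 6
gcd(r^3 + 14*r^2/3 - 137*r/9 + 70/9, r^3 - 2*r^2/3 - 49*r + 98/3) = r^2 + 19*r/3 - 14/3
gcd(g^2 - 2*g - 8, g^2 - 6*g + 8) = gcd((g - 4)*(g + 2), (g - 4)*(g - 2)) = g - 4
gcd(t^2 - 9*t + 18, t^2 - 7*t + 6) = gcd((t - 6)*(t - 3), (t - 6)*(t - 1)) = t - 6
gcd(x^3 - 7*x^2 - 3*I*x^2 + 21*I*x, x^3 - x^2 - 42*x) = x^2 - 7*x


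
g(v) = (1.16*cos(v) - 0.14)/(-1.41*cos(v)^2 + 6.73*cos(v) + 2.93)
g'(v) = (-2.82*sin(v)*cos(v) + 6.73*sin(v))*(1.16*cos(v) - 0.14)/(-1.41*cos(v)^2 + 6.73*cos(v) + 2.93)^2 - 1.16*sin(v)/(-1.41*cos(v)^2 + 6.73*cos(v) + 2.93)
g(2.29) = 0.43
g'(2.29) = -0.89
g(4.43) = -0.49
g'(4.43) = 4.92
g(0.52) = 0.11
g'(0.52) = -0.04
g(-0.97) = 0.08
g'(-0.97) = 0.10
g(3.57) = 0.27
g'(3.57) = 0.13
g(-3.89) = 0.36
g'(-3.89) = -0.49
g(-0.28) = 0.12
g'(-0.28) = 0.02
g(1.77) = -0.24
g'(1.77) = -1.85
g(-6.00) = 0.12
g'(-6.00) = -0.02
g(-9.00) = 0.27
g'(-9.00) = 0.13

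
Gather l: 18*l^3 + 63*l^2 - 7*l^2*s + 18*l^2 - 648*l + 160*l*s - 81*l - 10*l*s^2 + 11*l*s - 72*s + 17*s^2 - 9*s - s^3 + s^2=18*l^3 + l^2*(81 - 7*s) + l*(-10*s^2 + 171*s - 729) - s^3 + 18*s^2 - 81*s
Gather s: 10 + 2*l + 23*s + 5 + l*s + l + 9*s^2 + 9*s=3*l + 9*s^2 + s*(l + 32) + 15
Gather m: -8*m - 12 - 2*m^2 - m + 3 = -2*m^2 - 9*m - 9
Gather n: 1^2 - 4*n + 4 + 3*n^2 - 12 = 3*n^2 - 4*n - 7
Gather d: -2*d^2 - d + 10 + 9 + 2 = -2*d^2 - d + 21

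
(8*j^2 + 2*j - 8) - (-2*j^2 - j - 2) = 10*j^2 + 3*j - 6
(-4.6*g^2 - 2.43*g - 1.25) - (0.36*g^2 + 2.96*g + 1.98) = -4.96*g^2 - 5.39*g - 3.23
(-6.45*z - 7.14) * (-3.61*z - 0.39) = 23.2845*z^2 + 28.2909*z + 2.7846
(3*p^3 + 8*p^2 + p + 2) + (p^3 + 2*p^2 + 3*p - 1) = 4*p^3 + 10*p^2 + 4*p + 1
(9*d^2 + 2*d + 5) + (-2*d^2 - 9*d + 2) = 7*d^2 - 7*d + 7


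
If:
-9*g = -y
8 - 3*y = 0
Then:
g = 8/27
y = 8/3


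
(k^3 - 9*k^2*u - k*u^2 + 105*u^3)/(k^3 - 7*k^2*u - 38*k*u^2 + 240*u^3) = (-k^2 + 4*k*u + 21*u^2)/(-k^2 + 2*k*u + 48*u^2)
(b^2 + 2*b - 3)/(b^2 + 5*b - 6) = (b + 3)/(b + 6)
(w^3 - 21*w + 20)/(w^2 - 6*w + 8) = (w^2 + 4*w - 5)/(w - 2)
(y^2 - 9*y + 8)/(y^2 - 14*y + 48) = (y - 1)/(y - 6)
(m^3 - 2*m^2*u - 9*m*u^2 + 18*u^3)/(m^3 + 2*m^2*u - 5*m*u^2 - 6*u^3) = (m - 3*u)/(m + u)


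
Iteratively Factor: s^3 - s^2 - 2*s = (s)*(s^2 - s - 2) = s*(s - 2)*(s + 1)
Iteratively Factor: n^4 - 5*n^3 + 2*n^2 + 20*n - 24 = (n - 2)*(n^3 - 3*n^2 - 4*n + 12) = (n - 2)*(n + 2)*(n^2 - 5*n + 6) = (n - 2)^2*(n + 2)*(n - 3)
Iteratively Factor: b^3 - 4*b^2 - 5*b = (b + 1)*(b^2 - 5*b) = b*(b + 1)*(b - 5)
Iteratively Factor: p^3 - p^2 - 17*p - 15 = (p + 1)*(p^2 - 2*p - 15) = (p + 1)*(p + 3)*(p - 5)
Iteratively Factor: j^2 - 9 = (j - 3)*(j + 3)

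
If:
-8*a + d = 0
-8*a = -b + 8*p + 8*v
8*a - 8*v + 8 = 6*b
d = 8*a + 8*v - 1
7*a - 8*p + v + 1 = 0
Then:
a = -23/328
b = 44/41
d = -23/41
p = 13/164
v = 1/8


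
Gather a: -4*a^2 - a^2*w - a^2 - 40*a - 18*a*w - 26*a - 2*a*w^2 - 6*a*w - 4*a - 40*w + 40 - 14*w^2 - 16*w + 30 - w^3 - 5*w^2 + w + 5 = a^2*(-w - 5) + a*(-2*w^2 - 24*w - 70) - w^3 - 19*w^2 - 55*w + 75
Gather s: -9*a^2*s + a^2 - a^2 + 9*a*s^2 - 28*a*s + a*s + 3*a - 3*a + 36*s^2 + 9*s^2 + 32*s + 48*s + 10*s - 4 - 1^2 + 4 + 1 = s^2*(9*a + 45) + s*(-9*a^2 - 27*a + 90)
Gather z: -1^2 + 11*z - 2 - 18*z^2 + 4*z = -18*z^2 + 15*z - 3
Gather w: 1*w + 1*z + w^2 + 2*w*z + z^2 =w^2 + w*(2*z + 1) + z^2 + z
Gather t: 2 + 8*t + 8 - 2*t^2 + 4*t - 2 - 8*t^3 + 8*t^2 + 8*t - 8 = -8*t^3 + 6*t^2 + 20*t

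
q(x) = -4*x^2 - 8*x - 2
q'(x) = -8*x - 8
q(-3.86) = -30.72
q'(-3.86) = 22.88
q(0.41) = -5.95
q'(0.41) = -11.28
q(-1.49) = 1.04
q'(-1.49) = 3.92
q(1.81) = -29.58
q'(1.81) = -22.48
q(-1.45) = 1.19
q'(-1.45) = 3.60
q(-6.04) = -99.61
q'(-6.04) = 40.32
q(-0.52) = 1.08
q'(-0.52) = -3.84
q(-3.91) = -31.87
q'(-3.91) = 23.28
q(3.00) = -62.00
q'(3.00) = -32.00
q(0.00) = -2.00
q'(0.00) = -8.00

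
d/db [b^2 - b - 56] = 2*b - 1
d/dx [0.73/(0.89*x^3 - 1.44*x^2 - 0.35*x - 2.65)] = (-1.9491*x^2 + 2.1024*x + 0.2555)/(-0.89*x^3 + 1.44*x^2 + 0.35*x + 2.65)^2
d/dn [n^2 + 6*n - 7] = 2*n + 6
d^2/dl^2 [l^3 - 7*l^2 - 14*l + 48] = 6*l - 14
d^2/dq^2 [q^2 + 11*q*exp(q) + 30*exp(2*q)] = 11*q*exp(q) + 120*exp(2*q) + 22*exp(q) + 2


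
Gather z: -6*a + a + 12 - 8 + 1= 5 - 5*a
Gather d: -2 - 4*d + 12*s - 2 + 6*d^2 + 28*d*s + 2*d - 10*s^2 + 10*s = 6*d^2 + d*(28*s - 2) - 10*s^2 + 22*s - 4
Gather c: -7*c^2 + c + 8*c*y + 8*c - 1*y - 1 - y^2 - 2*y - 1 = -7*c^2 + c*(8*y + 9) - y^2 - 3*y - 2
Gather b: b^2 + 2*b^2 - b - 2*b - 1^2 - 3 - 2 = 3*b^2 - 3*b - 6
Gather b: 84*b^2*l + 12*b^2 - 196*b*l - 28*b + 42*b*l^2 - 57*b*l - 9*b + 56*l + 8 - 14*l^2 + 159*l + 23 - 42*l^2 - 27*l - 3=b^2*(84*l + 12) + b*(42*l^2 - 253*l - 37) - 56*l^2 + 188*l + 28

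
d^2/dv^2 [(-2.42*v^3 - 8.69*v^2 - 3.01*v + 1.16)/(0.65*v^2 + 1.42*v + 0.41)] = (7.105427357601e-15*v^4 + 5.028774*v^3 + 8.382366*v^2 + 8.796258*v + 4.643034)/(0.274625*v^6 + 1.79985*v^5 + 4.451655*v^4 + 5.133868*v^3 + 2.807967*v^2 + 0.716106*v + 0.068921)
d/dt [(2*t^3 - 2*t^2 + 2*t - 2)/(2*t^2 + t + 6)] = 2*(2*t^4 + 2*t^3 + 15*t^2 - 8*t + 7)/(4*t^4 + 4*t^3 + 25*t^2 + 12*t + 36)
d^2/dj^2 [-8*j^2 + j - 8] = -16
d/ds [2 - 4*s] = -4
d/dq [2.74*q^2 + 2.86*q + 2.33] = 5.48*q + 2.86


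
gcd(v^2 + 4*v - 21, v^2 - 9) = v - 3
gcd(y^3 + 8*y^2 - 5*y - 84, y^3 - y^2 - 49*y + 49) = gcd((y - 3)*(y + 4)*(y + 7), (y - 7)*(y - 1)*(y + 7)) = y + 7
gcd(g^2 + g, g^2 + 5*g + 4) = g + 1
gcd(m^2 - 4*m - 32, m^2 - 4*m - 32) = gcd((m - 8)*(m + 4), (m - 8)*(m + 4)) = m^2 - 4*m - 32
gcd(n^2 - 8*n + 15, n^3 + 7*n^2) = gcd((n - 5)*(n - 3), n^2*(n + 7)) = 1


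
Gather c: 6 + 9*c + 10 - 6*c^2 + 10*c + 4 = -6*c^2 + 19*c + 20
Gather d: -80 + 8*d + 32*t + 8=8*d + 32*t - 72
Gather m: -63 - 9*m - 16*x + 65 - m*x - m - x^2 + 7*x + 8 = m*(-x - 10) - x^2 - 9*x + 10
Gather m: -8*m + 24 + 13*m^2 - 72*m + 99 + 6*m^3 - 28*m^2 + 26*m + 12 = 6*m^3 - 15*m^2 - 54*m + 135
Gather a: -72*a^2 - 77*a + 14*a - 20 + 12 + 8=-72*a^2 - 63*a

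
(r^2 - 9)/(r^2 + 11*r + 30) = (r^2 - 9)/(r^2 + 11*r + 30)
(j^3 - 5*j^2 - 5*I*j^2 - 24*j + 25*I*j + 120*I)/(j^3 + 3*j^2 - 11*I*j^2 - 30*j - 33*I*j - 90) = (j - 8)/(j - 6*I)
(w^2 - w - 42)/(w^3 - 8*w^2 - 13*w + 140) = (w + 6)/(w^2 - w - 20)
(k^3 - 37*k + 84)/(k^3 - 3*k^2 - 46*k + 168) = (k - 3)/(k - 6)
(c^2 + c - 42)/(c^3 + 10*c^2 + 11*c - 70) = (c - 6)/(c^2 + 3*c - 10)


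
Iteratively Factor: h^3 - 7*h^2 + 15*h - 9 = (h - 1)*(h^2 - 6*h + 9) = (h - 3)*(h - 1)*(h - 3)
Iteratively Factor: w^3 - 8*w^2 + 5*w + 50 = (w + 2)*(w^2 - 10*w + 25) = (w - 5)*(w + 2)*(w - 5)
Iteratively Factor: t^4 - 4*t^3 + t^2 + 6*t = (t + 1)*(t^3 - 5*t^2 + 6*t) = (t - 3)*(t + 1)*(t^2 - 2*t) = (t - 3)*(t - 2)*(t + 1)*(t)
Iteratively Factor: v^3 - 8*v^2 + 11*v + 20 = (v - 5)*(v^2 - 3*v - 4) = (v - 5)*(v - 4)*(v + 1)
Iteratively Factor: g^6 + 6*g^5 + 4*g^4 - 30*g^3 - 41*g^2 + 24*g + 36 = (g + 1)*(g^5 + 5*g^4 - g^3 - 29*g^2 - 12*g + 36) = (g + 1)*(g + 3)*(g^4 + 2*g^3 - 7*g^2 - 8*g + 12) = (g - 2)*(g + 1)*(g + 3)*(g^3 + 4*g^2 + g - 6) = (g - 2)*(g + 1)*(g + 2)*(g + 3)*(g^2 + 2*g - 3) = (g - 2)*(g - 1)*(g + 1)*(g + 2)*(g + 3)*(g + 3)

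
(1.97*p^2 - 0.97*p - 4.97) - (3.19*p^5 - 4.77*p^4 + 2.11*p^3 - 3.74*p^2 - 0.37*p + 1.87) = -3.19*p^5 + 4.77*p^4 - 2.11*p^3 + 5.71*p^2 - 0.6*p - 6.84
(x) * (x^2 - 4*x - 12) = x^3 - 4*x^2 - 12*x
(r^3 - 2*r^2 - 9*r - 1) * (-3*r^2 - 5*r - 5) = -3*r^5 + r^4 + 32*r^3 + 58*r^2 + 50*r + 5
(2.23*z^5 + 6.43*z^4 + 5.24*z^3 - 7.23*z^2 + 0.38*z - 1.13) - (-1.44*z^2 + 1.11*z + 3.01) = 2.23*z^5 + 6.43*z^4 + 5.24*z^3 - 5.79*z^2 - 0.73*z - 4.14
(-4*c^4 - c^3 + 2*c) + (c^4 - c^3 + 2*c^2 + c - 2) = -3*c^4 - 2*c^3 + 2*c^2 + 3*c - 2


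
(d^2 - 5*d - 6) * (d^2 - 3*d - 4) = d^4 - 8*d^3 + 5*d^2 + 38*d + 24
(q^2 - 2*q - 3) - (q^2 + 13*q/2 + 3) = -17*q/2 - 6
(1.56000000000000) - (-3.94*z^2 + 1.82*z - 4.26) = 3.94*z^2 - 1.82*z + 5.82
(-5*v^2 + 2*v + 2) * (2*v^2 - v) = -10*v^4 + 9*v^3 + 2*v^2 - 2*v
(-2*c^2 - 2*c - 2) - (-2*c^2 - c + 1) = -c - 3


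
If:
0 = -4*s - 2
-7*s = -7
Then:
No Solution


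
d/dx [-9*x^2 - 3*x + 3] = -18*x - 3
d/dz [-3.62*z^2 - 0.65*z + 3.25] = -7.24*z - 0.65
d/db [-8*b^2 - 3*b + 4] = -16*b - 3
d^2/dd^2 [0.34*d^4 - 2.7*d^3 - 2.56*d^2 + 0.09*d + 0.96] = 4.08*d^2 - 16.2*d - 5.12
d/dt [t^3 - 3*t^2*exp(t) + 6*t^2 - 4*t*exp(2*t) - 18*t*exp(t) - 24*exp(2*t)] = -3*t^2*exp(t) + 3*t^2 - 8*t*exp(2*t) - 24*t*exp(t) + 12*t - 52*exp(2*t) - 18*exp(t)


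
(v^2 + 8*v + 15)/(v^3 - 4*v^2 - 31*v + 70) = (v + 3)/(v^2 - 9*v + 14)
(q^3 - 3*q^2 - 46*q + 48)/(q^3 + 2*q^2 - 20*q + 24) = (q^2 - 9*q + 8)/(q^2 - 4*q + 4)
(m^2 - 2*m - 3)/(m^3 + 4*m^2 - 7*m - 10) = (m - 3)/(m^2 + 3*m - 10)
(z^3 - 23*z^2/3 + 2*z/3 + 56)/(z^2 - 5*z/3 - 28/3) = z - 6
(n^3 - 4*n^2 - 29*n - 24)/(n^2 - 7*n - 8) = n + 3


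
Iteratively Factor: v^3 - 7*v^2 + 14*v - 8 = (v - 1)*(v^2 - 6*v + 8) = (v - 2)*(v - 1)*(v - 4)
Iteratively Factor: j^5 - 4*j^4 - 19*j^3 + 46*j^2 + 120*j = (j - 5)*(j^4 + j^3 - 14*j^2 - 24*j) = (j - 5)*(j - 4)*(j^3 + 5*j^2 + 6*j) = (j - 5)*(j - 4)*(j + 3)*(j^2 + 2*j) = (j - 5)*(j - 4)*(j + 2)*(j + 3)*(j)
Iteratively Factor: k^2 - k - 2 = (k + 1)*(k - 2)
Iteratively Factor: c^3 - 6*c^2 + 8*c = (c)*(c^2 - 6*c + 8) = c*(c - 2)*(c - 4)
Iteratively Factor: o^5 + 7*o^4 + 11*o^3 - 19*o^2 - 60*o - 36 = (o + 2)*(o^4 + 5*o^3 + o^2 - 21*o - 18) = (o - 2)*(o + 2)*(o^3 + 7*o^2 + 15*o + 9) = (o - 2)*(o + 2)*(o + 3)*(o^2 + 4*o + 3) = (o - 2)*(o + 2)*(o + 3)^2*(o + 1)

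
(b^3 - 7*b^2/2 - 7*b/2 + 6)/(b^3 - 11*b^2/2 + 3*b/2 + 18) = (b - 1)/(b - 3)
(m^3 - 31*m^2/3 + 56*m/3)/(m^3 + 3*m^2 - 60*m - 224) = m*(3*m - 7)/(3*(m^2 + 11*m + 28))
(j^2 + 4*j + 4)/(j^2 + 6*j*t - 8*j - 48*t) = (j^2 + 4*j + 4)/(j^2 + 6*j*t - 8*j - 48*t)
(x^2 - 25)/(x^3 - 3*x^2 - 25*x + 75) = 1/(x - 3)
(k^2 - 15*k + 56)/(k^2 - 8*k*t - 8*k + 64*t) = (7 - k)/(-k + 8*t)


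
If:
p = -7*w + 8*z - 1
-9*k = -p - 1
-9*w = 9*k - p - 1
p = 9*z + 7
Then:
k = -64/9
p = -65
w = 0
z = -8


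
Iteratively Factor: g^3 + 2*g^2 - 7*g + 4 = (g - 1)*(g^2 + 3*g - 4) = (g - 1)*(g + 4)*(g - 1)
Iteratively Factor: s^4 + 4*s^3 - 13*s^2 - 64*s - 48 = (s + 1)*(s^3 + 3*s^2 - 16*s - 48) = (s + 1)*(s + 4)*(s^2 - s - 12) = (s + 1)*(s + 3)*(s + 4)*(s - 4)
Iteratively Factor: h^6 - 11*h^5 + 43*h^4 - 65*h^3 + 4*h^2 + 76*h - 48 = (h - 4)*(h^5 - 7*h^4 + 15*h^3 - 5*h^2 - 16*h + 12) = (h - 4)*(h - 2)*(h^4 - 5*h^3 + 5*h^2 + 5*h - 6) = (h - 4)*(h - 2)*(h - 1)*(h^3 - 4*h^2 + h + 6) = (h - 4)*(h - 2)^2*(h - 1)*(h^2 - 2*h - 3) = (h - 4)*(h - 2)^2*(h - 1)*(h + 1)*(h - 3)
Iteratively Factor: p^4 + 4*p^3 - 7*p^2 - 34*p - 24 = (p + 4)*(p^3 - 7*p - 6) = (p - 3)*(p + 4)*(p^2 + 3*p + 2) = (p - 3)*(p + 2)*(p + 4)*(p + 1)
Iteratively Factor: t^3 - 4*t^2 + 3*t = (t - 1)*(t^2 - 3*t) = t*(t - 1)*(t - 3)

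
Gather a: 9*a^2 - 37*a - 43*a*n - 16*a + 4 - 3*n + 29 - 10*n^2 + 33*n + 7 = 9*a^2 + a*(-43*n - 53) - 10*n^2 + 30*n + 40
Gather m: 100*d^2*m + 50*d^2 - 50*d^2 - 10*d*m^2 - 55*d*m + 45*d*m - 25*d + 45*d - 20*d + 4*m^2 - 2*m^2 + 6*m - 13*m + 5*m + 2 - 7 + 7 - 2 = m^2*(2 - 10*d) + m*(100*d^2 - 10*d - 2)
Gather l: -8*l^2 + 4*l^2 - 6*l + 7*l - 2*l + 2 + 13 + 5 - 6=-4*l^2 - l + 14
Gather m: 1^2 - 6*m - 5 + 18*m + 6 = 12*m + 2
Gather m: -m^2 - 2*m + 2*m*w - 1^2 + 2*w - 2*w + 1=-m^2 + m*(2*w - 2)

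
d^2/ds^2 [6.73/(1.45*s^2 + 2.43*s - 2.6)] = (-28.29965*s^2 - 47.42631*s + 6.73*(2.9*s + 2.43)*(5.8*s + 4.86) + 50.7442)/(1.45*s^2 + 2.43*s - 2.6)^3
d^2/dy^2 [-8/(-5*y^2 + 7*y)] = 16*(-5*y*(5*y - 7) + (10*y - 7)^2)/(y^3*(5*y - 7)^3)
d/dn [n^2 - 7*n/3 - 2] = 2*n - 7/3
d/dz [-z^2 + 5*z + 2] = 5 - 2*z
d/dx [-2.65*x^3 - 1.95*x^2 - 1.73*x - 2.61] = -7.95*x^2 - 3.9*x - 1.73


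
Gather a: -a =-a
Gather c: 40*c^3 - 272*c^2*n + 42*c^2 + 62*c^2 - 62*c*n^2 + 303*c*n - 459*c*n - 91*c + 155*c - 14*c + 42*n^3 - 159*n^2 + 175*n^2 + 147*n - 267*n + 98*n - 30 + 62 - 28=40*c^3 + c^2*(104 - 272*n) + c*(-62*n^2 - 156*n + 50) + 42*n^3 + 16*n^2 - 22*n + 4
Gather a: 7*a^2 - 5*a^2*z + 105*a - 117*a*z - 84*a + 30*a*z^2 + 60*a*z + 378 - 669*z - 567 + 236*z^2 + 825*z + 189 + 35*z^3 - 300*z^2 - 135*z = a^2*(7 - 5*z) + a*(30*z^2 - 57*z + 21) + 35*z^3 - 64*z^2 + 21*z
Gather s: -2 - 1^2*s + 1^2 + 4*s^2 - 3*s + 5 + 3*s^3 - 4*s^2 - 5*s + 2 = 3*s^3 - 9*s + 6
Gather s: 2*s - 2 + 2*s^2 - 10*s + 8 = 2*s^2 - 8*s + 6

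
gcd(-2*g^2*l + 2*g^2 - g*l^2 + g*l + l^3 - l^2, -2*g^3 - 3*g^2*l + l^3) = 2*g^2 + g*l - l^2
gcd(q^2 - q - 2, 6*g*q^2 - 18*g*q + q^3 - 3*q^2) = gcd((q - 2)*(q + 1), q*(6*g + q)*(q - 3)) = 1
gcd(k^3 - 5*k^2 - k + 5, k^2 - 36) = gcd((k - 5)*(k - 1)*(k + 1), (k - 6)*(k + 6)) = 1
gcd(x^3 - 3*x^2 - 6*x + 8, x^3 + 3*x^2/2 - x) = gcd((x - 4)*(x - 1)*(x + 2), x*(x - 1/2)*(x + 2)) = x + 2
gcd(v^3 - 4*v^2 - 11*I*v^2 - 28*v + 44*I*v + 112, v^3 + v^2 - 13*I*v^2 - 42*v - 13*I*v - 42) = v - 7*I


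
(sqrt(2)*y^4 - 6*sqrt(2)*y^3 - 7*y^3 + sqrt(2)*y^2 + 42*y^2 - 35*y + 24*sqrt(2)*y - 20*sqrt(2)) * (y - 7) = sqrt(2)*y^5 - 13*sqrt(2)*y^4 - 7*y^4 + 43*sqrt(2)*y^3 + 91*y^3 - 329*y^2 + 17*sqrt(2)*y^2 - 188*sqrt(2)*y + 245*y + 140*sqrt(2)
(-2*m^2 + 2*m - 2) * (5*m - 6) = -10*m^3 + 22*m^2 - 22*m + 12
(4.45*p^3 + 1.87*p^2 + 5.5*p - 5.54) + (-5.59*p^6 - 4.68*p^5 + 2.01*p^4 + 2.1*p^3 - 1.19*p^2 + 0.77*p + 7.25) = -5.59*p^6 - 4.68*p^5 + 2.01*p^4 + 6.55*p^3 + 0.68*p^2 + 6.27*p + 1.71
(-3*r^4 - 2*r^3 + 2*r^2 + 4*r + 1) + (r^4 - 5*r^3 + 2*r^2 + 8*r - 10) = -2*r^4 - 7*r^3 + 4*r^2 + 12*r - 9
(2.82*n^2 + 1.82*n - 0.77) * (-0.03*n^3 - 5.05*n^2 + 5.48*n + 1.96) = -0.0846*n^5 - 14.2956*n^4 + 6.2857*n^3 + 19.3893*n^2 - 0.652400000000001*n - 1.5092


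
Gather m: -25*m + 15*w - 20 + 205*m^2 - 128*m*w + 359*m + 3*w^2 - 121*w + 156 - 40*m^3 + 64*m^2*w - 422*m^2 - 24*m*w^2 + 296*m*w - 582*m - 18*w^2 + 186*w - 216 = -40*m^3 + m^2*(64*w - 217) + m*(-24*w^2 + 168*w - 248) - 15*w^2 + 80*w - 80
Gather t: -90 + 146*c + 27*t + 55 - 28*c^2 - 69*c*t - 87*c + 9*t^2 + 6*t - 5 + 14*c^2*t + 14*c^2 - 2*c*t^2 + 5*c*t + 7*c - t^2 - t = -14*c^2 + 66*c + t^2*(8 - 2*c) + t*(14*c^2 - 64*c + 32) - 40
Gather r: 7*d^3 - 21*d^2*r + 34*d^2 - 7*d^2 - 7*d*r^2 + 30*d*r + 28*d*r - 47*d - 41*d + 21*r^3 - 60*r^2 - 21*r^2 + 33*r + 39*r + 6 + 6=7*d^3 + 27*d^2 - 88*d + 21*r^3 + r^2*(-7*d - 81) + r*(-21*d^2 + 58*d + 72) + 12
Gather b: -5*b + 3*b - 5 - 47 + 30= -2*b - 22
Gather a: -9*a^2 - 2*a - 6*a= -9*a^2 - 8*a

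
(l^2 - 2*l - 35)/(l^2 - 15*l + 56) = (l + 5)/(l - 8)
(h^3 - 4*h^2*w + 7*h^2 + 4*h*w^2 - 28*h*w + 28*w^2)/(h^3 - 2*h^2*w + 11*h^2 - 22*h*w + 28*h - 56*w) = (h - 2*w)/(h + 4)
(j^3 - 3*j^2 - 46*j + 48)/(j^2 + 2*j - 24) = (j^2 - 9*j + 8)/(j - 4)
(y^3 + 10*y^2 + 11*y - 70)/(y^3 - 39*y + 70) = (y + 5)/(y - 5)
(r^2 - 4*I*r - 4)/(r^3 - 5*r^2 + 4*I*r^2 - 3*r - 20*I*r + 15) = (r^2 - 4*I*r - 4)/(r^3 + r^2*(-5 + 4*I) - r*(3 + 20*I) + 15)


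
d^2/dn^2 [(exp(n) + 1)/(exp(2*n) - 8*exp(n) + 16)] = (exp(2*n) + 20*exp(n) + 24)*exp(n)/(exp(4*n) - 16*exp(3*n) + 96*exp(2*n) - 256*exp(n) + 256)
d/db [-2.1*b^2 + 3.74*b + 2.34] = 3.74 - 4.2*b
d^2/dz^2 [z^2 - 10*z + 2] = 2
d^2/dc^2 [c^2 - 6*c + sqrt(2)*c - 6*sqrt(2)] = 2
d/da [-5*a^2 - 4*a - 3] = -10*a - 4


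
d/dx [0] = 0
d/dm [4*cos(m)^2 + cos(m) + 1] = -(8*cos(m) + 1)*sin(m)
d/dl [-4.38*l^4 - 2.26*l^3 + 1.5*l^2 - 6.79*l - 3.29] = -17.52*l^3 - 6.78*l^2 + 3.0*l - 6.79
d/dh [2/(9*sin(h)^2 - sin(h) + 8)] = 2*(1 - 18*sin(h))*cos(h)/(9*sin(h)^2 - sin(h) + 8)^2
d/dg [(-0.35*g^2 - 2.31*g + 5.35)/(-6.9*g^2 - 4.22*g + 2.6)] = (-14.462*g^2 + 72.01*g + 16.571)/(47.61*g^4 + 58.236*g^3 - 18.0716*g^2 - 21.944*g + 6.76)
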